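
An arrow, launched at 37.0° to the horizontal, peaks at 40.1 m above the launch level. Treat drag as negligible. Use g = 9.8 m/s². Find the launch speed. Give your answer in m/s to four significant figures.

At the peak v_y = 0, so v_y0 = √(2gH) = √(2 × 9.80 × 40.1) = 28.03 m/s.
v_y0 = v₀ sin θ ⇒ v₀ = 28.03 / sin 37.0° = 46.58 m/s.

46.58 m/s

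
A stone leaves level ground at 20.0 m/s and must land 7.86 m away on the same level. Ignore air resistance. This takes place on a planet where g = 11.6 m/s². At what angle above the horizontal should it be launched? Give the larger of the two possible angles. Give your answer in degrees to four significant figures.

R = v₀² sin 2θ / g gives sin 2θ = gR/v₀² = 11.6·7.86/20.0² = 0.2279.
2θ = 13.18° or 180° − 13.18° = 166.8°, so θ = 6.588° or 83.41°.
The larger angle is 83.41°.

83.41°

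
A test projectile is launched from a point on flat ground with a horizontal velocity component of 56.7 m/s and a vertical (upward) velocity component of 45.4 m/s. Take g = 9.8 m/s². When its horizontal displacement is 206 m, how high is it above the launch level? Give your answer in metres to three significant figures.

100 m

Time to reach x = 206 m: t = x/vₓ = 206/56.70 = 3.633 s.
Height: y = v_y0 t − ½ g t² = 45.40 × 3.633 − 4.900 × 3.633² = 164.9 − 64.68 = 100.3 m.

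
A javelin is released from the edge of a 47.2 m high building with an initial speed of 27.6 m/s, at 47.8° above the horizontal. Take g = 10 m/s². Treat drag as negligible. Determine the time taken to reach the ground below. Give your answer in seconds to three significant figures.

Components: vₓ = 27.60 cos 47.8° = 18.54 m/s, v_y0 = 27.60 sin 47.8° = 20.45 m/s.
Vertical motion (up positive, ground at y = 0): 5.000 t² − (20.45) t − 47.2 = 0, so t = (20.45 + √(20.45² + 2·10.0·47.2)) / 10.0 = (20.45 + 36.91) / 10.0 = 5.735 s.

5.74 s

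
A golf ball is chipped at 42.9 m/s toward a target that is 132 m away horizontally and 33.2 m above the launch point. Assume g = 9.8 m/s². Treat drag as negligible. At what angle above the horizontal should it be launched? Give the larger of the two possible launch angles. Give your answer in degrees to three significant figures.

Trajectory: y = x tanθ − g x² (1 + tan²θ)/(2v₀²). With x = 132, y = 33.2, v₀ = 42.9, g = 9.80:
46.39 tan²θ − 132 tanθ + (79.59) = 0.
tanθ = [132 ± √(132² − 4 × 46.39 × (79.59))] / (2 × 46.39) = (132 ± 51.53) / 92.78, giving tanθ = 0.8673 or 1.978.
θ = 40.94° or 63.18°; the larger is 63.18°.

63.2°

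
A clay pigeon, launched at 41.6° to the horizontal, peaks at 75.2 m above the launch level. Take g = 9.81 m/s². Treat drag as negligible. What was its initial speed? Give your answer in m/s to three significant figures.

At the peak v_y = 0, so v_y0 = √(2gH) = √(2 × 9.81 × 75.2) = 38.41 m/s.
v_y0 = v₀ sin θ ⇒ v₀ = 38.41 / sin 41.6° = 57.85 m/s.

57.9 m/s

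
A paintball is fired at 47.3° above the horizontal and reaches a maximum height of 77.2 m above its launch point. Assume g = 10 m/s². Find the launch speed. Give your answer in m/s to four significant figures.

At the peak v_y = 0, so v_y0 = √(2gH) = √(2 × 10.0 × 77.2) = 39.29 m/s.
v_y0 = v₀ sin θ ⇒ v₀ = 39.29 / sin 47.3° = 53.47 m/s.

53.47 m/s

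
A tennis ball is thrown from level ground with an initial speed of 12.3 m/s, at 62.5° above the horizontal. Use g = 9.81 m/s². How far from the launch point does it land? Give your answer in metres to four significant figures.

12.63 m

Components: vₓ = 12.30 cos 62.5° = 5.680 m/s, v_y0 = 12.30 sin 62.5° = 10.91 m/s.
Time aloft: T = 2 v_y0 / g = 2 × 10.91 / 9.81 = 2.224 s.
Horizontal distance R = vₓ T = 5.680 × 2.224 = 12.63 m.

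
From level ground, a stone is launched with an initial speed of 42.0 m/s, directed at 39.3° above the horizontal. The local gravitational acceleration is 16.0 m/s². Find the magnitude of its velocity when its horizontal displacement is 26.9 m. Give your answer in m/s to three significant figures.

35.1 m/s

Resolve: vₓ = 42.00 cos 39.3° = 32.50 m/s and v_y0 = 42.00 sin 39.3° = 26.60 m/s.
x = vₓ t ⇒ t = 26.9/32.50 = 0.8277 s.
Vertical velocity there: v_y = v_y0 − g t = 26.60 − 16.0 × 0.8277 = 13.36 m/s.
Speed: √(vₓ² + v_y²) = √(32.50² + 13.36²) = 35.14 m/s.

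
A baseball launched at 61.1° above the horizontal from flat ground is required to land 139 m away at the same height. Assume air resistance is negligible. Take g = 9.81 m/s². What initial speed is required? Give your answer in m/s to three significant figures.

40.1 m/s

Level-ground range: R = v₀² sin(2θ)/g, so v₀ = √(gR / sin 2θ).
v₀ = √(9.81 × 139 / sin 122.2°) = √(1364 / 0.8462) = √1611.4 = 40.14 m/s.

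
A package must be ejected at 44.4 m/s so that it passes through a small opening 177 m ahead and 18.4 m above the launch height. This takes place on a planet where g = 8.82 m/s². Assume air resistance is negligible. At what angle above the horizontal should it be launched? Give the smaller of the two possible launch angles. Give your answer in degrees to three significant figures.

34.5°

Trajectory: y = x tanθ − g x² (1 + tan²θ)/(2v₀²). With x = 177, y = 18.4, v₀ = 44.4, g = 8.82:
70.08 tan²θ − 177 tanθ + (88.48) = 0.
tanθ = [177 ± √(177² − 4 × 70.08 × (88.48))] / (2 × 70.08) = (177 ± 80.77) / 140.2, giving tanθ = 0.6865 or 1.839.
θ = 34.47° or 61.46°; the smaller is 34.47°.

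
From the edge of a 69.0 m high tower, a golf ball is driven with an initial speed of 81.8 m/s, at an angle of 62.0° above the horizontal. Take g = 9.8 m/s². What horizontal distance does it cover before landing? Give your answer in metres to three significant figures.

Horizontal component vₓ = 81.80 cos 62.0° = 38.40 m/s; vertical v_y0 = 81.80 sin 62.0° = 72.23 m/s.
With up positive and y = 0 at the ground: y(t) = 69.0 + (72.23) t − 4.900 t². Setting y = 0 and taking the positive root: t = [72.23 + √(72.23² + 2·9.80·69.0)] / 9.80 = (72.23 + 81.05) / 9.80 = 15.64 s.
Horizontal distance: R = vₓ t = 38.40 × 15.64 = 600.6 m.

601 m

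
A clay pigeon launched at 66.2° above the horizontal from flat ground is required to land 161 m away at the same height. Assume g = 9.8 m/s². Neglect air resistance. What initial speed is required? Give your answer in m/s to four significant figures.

46.22 m/s

Level-ground range: R = v₀² sin(2θ)/g, so v₀ = √(gR / sin 2θ).
v₀ = √(9.80 × 161 / sin 132.4°) = √(1578 / 0.7385) = √2136.6 = 46.22 m/s.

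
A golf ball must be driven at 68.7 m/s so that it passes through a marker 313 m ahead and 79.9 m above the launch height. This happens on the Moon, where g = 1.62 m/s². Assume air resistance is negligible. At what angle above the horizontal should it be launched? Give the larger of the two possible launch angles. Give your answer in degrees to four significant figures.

86.87°

Trajectory: y = x tanθ − g x² (1 + tan²θ)/(2v₀²). With x = 313, y = 79.9, v₀ = 68.7, g = 1.62:
16.81 tan²θ − 313 tanθ + (96.71) = 0.
tanθ = [313 ± √(313² − 4 × 16.81 × (96.71))] / (2 × 16.81) = (313 ± 302.4) / 33.63, giving tanθ = 0.3143 or 18.30.
θ = 17.45° or 86.87°; the larger is 86.87°.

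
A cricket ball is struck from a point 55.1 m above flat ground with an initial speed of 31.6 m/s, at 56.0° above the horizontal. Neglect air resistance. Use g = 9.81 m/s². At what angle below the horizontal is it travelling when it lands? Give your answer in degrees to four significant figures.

Components: vₓ = 31.60 cos 56.0° = 17.67 m/s, v_y0 = 31.60 sin 56.0° = 26.20 m/s.
Vertical motion (up positive, ground at y = 0): 4.905 t² − (26.20) t − 55.1 = 0, so t = (26.20 + √(26.20² + 2·9.81·55.1)) / 9.81 = (26.20 + 42.04) / 9.81 = 6.956 s.
At impact: v_y = v_y0 − g t = −42.04 m/s; vₓ = 17.67 m/s.
Angle below horizontal: arctan(|v_y|/vₓ) = arctan(42.04/17.67) = 67.20°.

67.20°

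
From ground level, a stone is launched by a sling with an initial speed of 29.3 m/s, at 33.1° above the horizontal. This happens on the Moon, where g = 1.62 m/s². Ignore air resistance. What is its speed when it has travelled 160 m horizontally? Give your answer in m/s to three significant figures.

25.1 m/s

Horizontal component vₓ = 29.30 cos 33.1° = 24.55 m/s; vertical v_y0 = 29.30 sin 33.1° = 16.00 m/s.
At x = 160 m, t = x/vₓ = 160/24.55 = 6.519 s.
Vertical velocity there: v_y = v_y0 − g t = 16.00 − 1.62 × 6.519 = 5.441 m/s.
Speed: √(vₓ² + v_y²) = √(24.55² + 5.441²) = 25.14 m/s.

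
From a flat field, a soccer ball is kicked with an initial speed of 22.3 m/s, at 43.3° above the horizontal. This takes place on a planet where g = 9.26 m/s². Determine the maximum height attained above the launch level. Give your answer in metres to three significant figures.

Horizontal component vₓ = 22.30 cos 43.3° = 16.23 m/s; vertical v_y0 = 22.30 sin 43.3° = 15.29 m/s.
Peak height H = v_y0² / (2g) = 233.90 / 18.52 = 12.63 m.

12.6 m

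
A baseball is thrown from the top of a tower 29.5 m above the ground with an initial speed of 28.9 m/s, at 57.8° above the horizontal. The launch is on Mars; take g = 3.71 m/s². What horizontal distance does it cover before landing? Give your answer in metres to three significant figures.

Components: vₓ = 28.90 cos 57.8° = 15.40 m/s, v_y0 = 28.90 sin 57.8° = 24.45 m/s.
The projectile lands when y = 29.5 + (24.45) t − ½·3.71·t² = 0. Positive root: t = (24.45 + √(24.45² + 2·3.71·29.5)) / 3.71 = (24.45 + 28.58) / 3.71 = 14.30 s.
Horizontal distance: R = vₓ t = 15.40 × 14.30 = 220.2 m.

220 m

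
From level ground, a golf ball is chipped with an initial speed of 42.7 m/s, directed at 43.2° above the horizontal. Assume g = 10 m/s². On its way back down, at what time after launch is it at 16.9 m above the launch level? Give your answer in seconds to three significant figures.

5.20 s

Resolve: vₓ = 42.70 cos 43.2° = 31.13 m/s and v_y0 = 42.70 sin 43.2° = 29.23 m/s.
Require v_y0 t − ½ g t² = 16.9, i.e. 5.000 t² − 29.23 t + 16.9 = 0.
Quadratic formula: t = (29.23 ± √516.40) / 10.0 = (29.23 ± 22.72) / 10.0 → t = 0.6506 s or 5.195 s.
The descending-branch root is 5.195 s.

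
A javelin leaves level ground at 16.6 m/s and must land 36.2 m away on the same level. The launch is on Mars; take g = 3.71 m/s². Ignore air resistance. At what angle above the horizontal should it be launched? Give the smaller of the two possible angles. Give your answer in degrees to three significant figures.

R = v₀² sin 2θ / g gives sin 2θ = gR/v₀² = 3.71·36.2/16.6² = 0.4874.
2θ = 29.17° or 180° − 29.17° = 150.8°, so θ = 14.58° or 75.42°.
The smaller angle is 14.58°.

14.6°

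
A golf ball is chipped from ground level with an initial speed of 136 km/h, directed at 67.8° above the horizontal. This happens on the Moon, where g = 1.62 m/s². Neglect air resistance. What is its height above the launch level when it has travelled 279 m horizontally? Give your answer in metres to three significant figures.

Convert: 136 km/h = 136/3.6 = 37.78 m/s.
Horizontal component vₓ = 37.78 cos 67.8° = 14.27 m/s; vertical v_y0 = 37.78 sin 67.8° = 34.98 m/s.
x = vₓ t ⇒ t = 279/14.27 = 19.55 s.
Height: y = v_y0 t − ½ g t² = 34.98 × 19.55 − 0.8100 × 19.55² = 683.7 − 309.5 = 374.2 m.

374 m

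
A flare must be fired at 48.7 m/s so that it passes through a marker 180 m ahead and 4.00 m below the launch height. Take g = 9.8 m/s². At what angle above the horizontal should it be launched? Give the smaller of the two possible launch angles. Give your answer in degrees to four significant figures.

22.45°

Trajectory: y = x tanθ − g x² (1 + tan²θ)/(2v₀²). With x = 180, y = −4.00, v₀ = 48.7, g = 9.80:
66.94 tan²θ − 180 tanθ + (62.94) = 0.
tanθ = [180 ± √(180² − 4 × 66.94 × (62.94))] / (2 × 66.94) = (180 ± 124.7) / 133.9, giving tanθ = 0.4131 or 2.276.
θ = 22.45° or 66.28°; the smaller is 22.45°.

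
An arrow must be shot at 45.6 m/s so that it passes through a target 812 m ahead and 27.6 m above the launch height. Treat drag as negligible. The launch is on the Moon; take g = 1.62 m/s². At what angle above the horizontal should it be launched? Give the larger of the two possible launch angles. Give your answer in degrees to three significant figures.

70.1°

Trajectory: y = x tanθ − g x² (1 + tan²θ)/(2v₀²). With x = 812, y = 27.6, v₀ = 45.6, g = 1.62:
256.8 tan²θ − 812 tanθ + (284.4) = 0.
tanθ = [812 ± √(812² − 4 × 256.8 × (284.4))] / (2 × 256.8) = (812 ± 605.9) / 513.7, giving tanθ = 0.4012 or 2.760.
θ = 21.86° or 70.09°; the larger is 70.09°.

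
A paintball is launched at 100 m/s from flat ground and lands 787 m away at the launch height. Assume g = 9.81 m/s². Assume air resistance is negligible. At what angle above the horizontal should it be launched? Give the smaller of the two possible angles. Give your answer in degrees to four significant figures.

R = v₀² sin 2θ / g gives sin 2θ = gR/v₀² = 9.81·787/100² = 0.7720.
2θ = 50.54° or 180° − 50.54° = 129.5°, so θ = 25.27° or 64.73°.
The smaller angle is 25.27°.

25.27°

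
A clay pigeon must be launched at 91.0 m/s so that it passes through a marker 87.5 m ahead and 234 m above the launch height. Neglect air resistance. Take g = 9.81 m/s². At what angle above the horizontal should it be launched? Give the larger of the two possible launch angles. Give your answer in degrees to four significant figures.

86.43°

Trajectory: y = x tanθ − g x² (1 + tan²θ)/(2v₀²). With x = 87.5, y = 234, v₀ = 91.0, g = 9.81:
4.535 tan²θ − 87.5 tanθ + (238.5) = 0.
tanθ = [87.5 ± √(87.5² − 4 × 4.535 × (238.5))] / (2 × 4.535) = (87.5 ± 57.70) / 9.070, giving tanθ = 3.286 or 16.01.
θ = 73.07° or 86.43°; the larger is 86.43°.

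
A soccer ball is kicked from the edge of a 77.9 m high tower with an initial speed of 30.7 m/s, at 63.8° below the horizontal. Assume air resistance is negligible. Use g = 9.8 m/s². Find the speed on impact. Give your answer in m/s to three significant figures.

Components: vₓ = 30.70 cos 63.8° = 13.55 m/s, v_y0 = −27.55 m/s (downward).
Vertical motion (up positive, ground at y = 0): 4.900 t² − (−27.55) t − 77.9 = 0, so t = (−27.55 + √(27.55² + 2·9.80·77.9)) / 9.80 = (−27.55 + 47.81) / 9.80 = 2.068 s.
Vertical velocity at impact: v_y = v_y0 − g t = −27.55 − 9.80 × 2.068 = −47.81 m/s.
Speed: |v| = √(vₓ² + v_y²) = √(13.55² + 47.81²) = 49.69 m/s.

49.7 m/s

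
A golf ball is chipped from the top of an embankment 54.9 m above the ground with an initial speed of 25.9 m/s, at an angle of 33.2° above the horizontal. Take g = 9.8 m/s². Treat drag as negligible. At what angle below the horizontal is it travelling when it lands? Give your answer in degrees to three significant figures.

58.8°

vₓ = 25.90 cos 33.2° = 21.67 m/s; v_y0 = 25.90 sin 33.2° = 14.18 m/s.
Vertical motion (up positive, ground at y = 0): 4.900 t² − (14.18) t − 54.9 = 0, so t = (14.18 + √(14.18² + 2·9.80·54.9)) / 9.80 = (14.18 + 35.74) / 9.80 = 5.094 s.
At impact: v_y = v_y0 − g t = −35.74 m/s; vₓ = 21.67 m/s.
Angle below horizontal: arctan(|v_y|/vₓ) = arctan(35.74/21.67) = 58.77°.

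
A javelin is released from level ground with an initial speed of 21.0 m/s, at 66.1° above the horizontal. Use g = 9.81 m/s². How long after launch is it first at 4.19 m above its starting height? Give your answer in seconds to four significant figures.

Resolve: vₓ = 21.00 cos 66.1° = 8.508 m/s and v_y0 = 21.00 sin 66.1° = 19.20 m/s.
Height y(t) = 19.20 t − 4.905 t² = 4.19 gives 4.905 t² − 19.20 t + 4.19 = 0.
t = [19.20 ± √(19.20² − 2·9.81·4.19)] / 9.81 = (19.20 ± 16.92) / 9.81, so t = 0.2320 s or t = 3.682 s.
The first (ascending) time is 0.2320 s.

0.2320 s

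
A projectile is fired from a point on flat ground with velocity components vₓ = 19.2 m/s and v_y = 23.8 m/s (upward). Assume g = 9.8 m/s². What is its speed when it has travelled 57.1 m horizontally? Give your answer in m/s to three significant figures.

At x = 57.1 m, t = x/vₓ = 57.1/19.20 = 2.974 s.
Vertical velocity there: v_y = v_y0 − g t = 23.80 − 9.80 × 2.974 = −5.345 m/s.
Speed: √(vₓ² + v_y²) = √(19.20² + 5.345²) = 19.93 m/s.

19.9 m/s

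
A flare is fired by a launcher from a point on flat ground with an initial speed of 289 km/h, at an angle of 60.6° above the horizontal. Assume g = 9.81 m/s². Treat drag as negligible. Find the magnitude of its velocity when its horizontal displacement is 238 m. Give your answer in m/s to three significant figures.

40.8 m/s

Convert: 289 km/h = 289/3.6 = 80.28 m/s.
Components: vₓ = 80.28 cos 60.6° = 39.41 m/s, v_y0 = 80.28 sin 60.6° = 69.94 m/s.
x = vₓ t ⇒ t = 238/39.41 = 6.039 s.
Vertical velocity there: v_y = v_y0 − g t = 69.94 − 9.81 × 6.039 = 10.69 m/s.
Speed: √(vₓ² + v_y²) = √(39.41² + 10.69²) = 40.83 m/s.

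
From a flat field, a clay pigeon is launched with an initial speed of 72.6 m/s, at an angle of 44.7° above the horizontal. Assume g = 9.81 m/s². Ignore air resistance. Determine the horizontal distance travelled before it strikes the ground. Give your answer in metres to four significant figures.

537.3 m

Components: vₓ = 72.60 cos 44.7° = 51.60 m/s, v_y0 = 72.60 sin 44.7° = 51.07 m/s.
Flight time T = 2 v_y0 / g = 10.41 s.
Horizontal distance R = vₓ T = 51.60 × 10.41 = 537.3 m.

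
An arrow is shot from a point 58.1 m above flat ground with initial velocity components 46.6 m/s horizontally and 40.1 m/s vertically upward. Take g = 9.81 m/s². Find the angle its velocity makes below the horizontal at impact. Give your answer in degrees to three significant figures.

The projectile lands when y = 58.1 + (40.10) t − ½·9.81·t² = 0. Positive root: t = (40.10 + √(40.10² + 2·9.81·58.1)) / 9.81 = (40.10 + 52.42) / 9.81 = 9.431 s.
At impact: v_y = v_y0 − g t = −52.42 m/s; vₓ = 46.60 m/s.
Angle below horizontal: arctan(|v_y|/vₓ) = arctan(52.42/46.60) = 48.36°.

48.4°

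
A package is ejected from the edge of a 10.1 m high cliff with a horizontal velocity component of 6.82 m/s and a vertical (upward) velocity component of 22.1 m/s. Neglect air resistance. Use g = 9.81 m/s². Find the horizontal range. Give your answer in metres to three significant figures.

33.6 m

With up positive and y = 0 at the ground: y(t) = 10.1 + (22.10) t − 4.905 t². Setting y = 0 and taking the positive root: t = [22.10 + √(22.10² + 2·9.81·10.1)] / 9.81 = (22.10 + 26.20) / 9.81 = 4.924 s.
Horizontal distance: R = vₓ t = 6.820 × 4.924 = 33.58 m.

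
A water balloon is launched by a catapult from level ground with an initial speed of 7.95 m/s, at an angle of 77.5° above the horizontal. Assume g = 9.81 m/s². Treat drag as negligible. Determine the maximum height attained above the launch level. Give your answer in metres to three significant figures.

3.07 m

Horizontal component vₓ = 7.950 cos 77.5° = 1.721 m/s; vertical v_y0 = 7.950 sin 77.5° = 7.762 m/s.
At the apex v_y = 0, so H = v_y0²/(2g) = 7.762²/19.62 = 3.070 m.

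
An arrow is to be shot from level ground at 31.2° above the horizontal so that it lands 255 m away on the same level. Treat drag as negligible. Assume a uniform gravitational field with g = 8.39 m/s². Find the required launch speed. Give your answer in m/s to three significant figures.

On level ground R = v₀² sin 2θ / g ⇒ v₀ = √(gR / sin 2θ).
v₀ = √(8.39 × 255 / sin 62.40°) = √(2139 / 0.8862) = √2414.2 = 49.13 m/s.

49.1 m/s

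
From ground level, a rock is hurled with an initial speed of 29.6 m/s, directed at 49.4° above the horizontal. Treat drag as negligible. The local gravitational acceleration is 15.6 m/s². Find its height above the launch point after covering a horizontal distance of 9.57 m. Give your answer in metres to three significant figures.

Components: vₓ = 29.60 cos 49.4° = 19.26 m/s, v_y0 = 29.60 sin 49.4° = 22.47 m/s.
Time to reach x = 9.57 m: t = x/vₓ = 9.57/19.26 = 0.4968 s.
Height: y = v_y0 t − ½ g t² = 22.47 × 0.4968 − 7.800 × 0.4968² = 11.17 − 1.925 = 9.240 m.

9.24 m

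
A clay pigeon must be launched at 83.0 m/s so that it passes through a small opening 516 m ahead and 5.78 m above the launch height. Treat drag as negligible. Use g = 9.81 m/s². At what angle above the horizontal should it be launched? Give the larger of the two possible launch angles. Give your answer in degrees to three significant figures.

66.2°

Trajectory: y = x tanθ − g x² (1 + tan²θ)/(2v₀²). With x = 516, y = 5.78, v₀ = 83.0, g = 9.81:
189.6 tan²θ − 516 tanθ + (195.4) = 0.
tanθ = [516 ± √(516² − 4 × 189.6 × (195.4))] / (2 × 189.6) = (516 ± 343.7) / 379.2, giving tanθ = 0.4545 or 2.267.
θ = 24.44° or 66.20°; the larger is 66.20°.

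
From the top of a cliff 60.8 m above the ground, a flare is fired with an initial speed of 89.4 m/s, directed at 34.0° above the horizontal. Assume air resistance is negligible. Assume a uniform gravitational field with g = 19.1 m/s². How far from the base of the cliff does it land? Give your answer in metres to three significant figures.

Resolve: vₓ = 89.40 cos 34.0° = 74.12 m/s and v_y0 = 89.40 sin 34.0° = 49.99 m/s.
Vertical motion (up positive, ground at y = 0): 9.550 t² − (49.99) t − 60.8 = 0, so t = (49.99 + √(49.99² + 2·19.1·60.8)) / 19.1 = (49.99 + 69.44) / 19.1 = 6.253 s.
Horizontal distance: R = vₓ t = 74.12 × 6.253 = 463.4 m.

463 m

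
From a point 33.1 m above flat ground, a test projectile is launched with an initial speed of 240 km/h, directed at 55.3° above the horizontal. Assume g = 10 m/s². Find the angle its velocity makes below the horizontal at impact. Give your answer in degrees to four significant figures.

Convert: 240 km/h = 240/3.6 = 66.67 m/s.
Resolve: vₓ = 66.67 cos 55.3° = 37.95 m/s and v_y0 = 66.67 sin 55.3° = 54.81 m/s.
Vertical motion (up positive, ground at y = 0): 5.000 t² − (54.81) t − 33.1 = 0, so t = (54.81 + √(54.81² + 2·10.0·33.1)) / 10.0 = (54.81 + 60.55) / 10.0 = 11.54 s.
At impact: v_y = v_y0 − g t = −60.55 m/s; vₓ = 37.95 m/s.
Angle below horizontal: arctan(|v_y|/vₓ) = arctan(60.55/37.95) = 57.92°.

57.92°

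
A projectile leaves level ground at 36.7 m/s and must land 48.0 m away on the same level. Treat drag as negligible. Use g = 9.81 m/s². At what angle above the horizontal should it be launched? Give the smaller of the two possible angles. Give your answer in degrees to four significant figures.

R = v₀² sin 2θ / g gives sin 2θ = gR/v₀² = 9.81·48.0/36.7² = 0.3496.
2θ = 20.46° or 180° − 20.46° = 159.5°, so θ = 10.23° or 79.77°.
The smaller angle is 10.23°.

10.23°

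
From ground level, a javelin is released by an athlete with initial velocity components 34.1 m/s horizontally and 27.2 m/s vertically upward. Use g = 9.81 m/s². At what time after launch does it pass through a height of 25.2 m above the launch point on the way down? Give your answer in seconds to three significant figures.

4.37 s

Height y(t) = 27.20 t − 4.905 t² = 25.2 gives 4.905 t² − 27.20 t + 25.2 = 0.
t = [27.20 ± √(27.20² − 2·9.81·25.2)] / 9.81 = (27.20 ± 15.67) / 9.81, so t = 1.176 s or t = 4.370 s.
The descending-branch root is 4.370 s.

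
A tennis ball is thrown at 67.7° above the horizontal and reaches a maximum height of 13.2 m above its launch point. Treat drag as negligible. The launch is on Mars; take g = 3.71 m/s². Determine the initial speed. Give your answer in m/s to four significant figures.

At the peak v_y = 0, so v_y0 = √(2gH) = √(2 × 3.71 × 13.2) = 9.897 m/s.
v_y0 = v₀ sin θ ⇒ v₀ = 9.897 / sin 67.7° = 10.70 m/s.

10.70 m/s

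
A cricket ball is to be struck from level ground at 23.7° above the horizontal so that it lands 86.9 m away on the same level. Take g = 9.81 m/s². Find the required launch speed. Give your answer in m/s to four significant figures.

On level ground R = v₀² sin 2θ / g ⇒ v₀ = √(gR / sin 2θ).
v₀ = √(9.81 × 86.9 / sin 47.40°) = √(852.5 / 0.7361) = √1158.1 = 34.03 m/s.

34.03 m/s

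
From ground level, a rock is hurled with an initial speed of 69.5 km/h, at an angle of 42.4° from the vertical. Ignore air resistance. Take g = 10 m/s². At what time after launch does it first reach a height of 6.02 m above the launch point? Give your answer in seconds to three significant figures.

Convert: 69.5 km/h = 69.5/3.6 = 19.31 m/s.
Components: vₓ = 19.31 sin 42.4° = 13.02 m/s, v_y0 = 19.31 cos 42.4° = 14.26 m/s.
Height y(t) = 14.26 t − 5.000 t² = 6.02 gives 5.000 t² − 14.26 t + 6.02 = 0.
Quadratic formula: t = (14.26 ± √82.842) / 10.0 = (14.26 ± 9.102) / 10.0 → t = 0.5155 s or 2.336 s.
The first (ascending) time is 0.5155 s.

0.515 s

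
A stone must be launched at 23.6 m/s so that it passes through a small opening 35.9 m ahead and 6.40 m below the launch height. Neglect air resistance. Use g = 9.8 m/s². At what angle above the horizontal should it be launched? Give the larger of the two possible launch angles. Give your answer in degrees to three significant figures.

Trajectory: y = x tanθ − g x² (1 + tan²θ)/(2v₀²). With x = 35.9, y = −6.40, v₀ = 23.6, g = 9.80:
11.34 tan²θ − 35.9 tanθ + (4.939) = 0.
tanθ = [35.9 ± √(35.9² − 4 × 11.34 × (4.939))] / (2 × 11.34) = (35.9 ± 32.63) / 22.68, giving tanθ = 0.1441 or 3.022.
θ = 8.201° or 71.69°; the larger is 71.69°.

71.7°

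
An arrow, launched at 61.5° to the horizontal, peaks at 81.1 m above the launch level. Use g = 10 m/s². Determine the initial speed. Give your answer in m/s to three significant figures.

At the peak v_y = 0, so v_y0 = √(2gH) = √(2 × 10.0 × 81.1) = 40.27 m/s.
v_y0 = v₀ sin θ ⇒ v₀ = 40.27 / sin 61.5° = 45.83 m/s.

45.8 m/s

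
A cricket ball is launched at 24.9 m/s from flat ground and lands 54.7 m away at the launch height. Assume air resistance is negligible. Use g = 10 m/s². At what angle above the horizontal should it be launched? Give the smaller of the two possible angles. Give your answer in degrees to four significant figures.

30.96°

From R = (v₀²/g) sin 2θ: sin 2θ = 10.0 × 54.7 / 620.01 = 0.8822.
2θ = 61.91° or 180° − 61.91° = 118.1°, so θ = 30.96° or 59.04°.
The smaller angle is 30.96°.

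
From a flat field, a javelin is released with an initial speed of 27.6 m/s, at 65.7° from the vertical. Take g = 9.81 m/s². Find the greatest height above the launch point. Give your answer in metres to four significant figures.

6.575 m

Horizontal component vₓ = 27.60 sin 65.7° = 25.15 m/s; vertical v_y0 = 27.60 cos 65.7° = 11.36 m/s.
At the apex v_y = 0, so H = v_y0²/(2g) = 11.36²/19.62 = 6.575 m.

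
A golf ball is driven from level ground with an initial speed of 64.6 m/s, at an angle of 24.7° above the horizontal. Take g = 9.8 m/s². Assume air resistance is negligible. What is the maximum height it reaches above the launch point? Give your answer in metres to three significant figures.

vₓ = 64.60 cos 24.7° = 58.69 m/s; v_y0 = 64.60 sin 24.7° = 26.99 m/s.
Peak height H = v_y0² / (2g) = 728.69 / 19.60 = 37.18 m.

37.2 m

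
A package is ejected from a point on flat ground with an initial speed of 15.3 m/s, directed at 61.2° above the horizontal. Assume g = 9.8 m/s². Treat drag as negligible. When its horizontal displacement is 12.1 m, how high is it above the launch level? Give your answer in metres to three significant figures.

8.80 m

Resolve: vₓ = 15.30 cos 61.2° = 7.371 m/s and v_y0 = 15.30 sin 61.2° = 13.41 m/s.
x = vₓ t ⇒ t = 12.1/7.371 = 1.642 s.
Height: y = v_y0 t − ½ g t² = 13.41 × 1.642 − 4.900 × 1.642² = 22.01 − 13.20 = 8.805 m.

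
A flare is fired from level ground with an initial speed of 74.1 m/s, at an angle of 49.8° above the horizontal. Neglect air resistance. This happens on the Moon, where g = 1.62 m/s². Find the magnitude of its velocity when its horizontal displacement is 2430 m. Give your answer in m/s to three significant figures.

54.3 m/s

vₓ = 74.10 cos 49.8° = 47.83 m/s; v_y0 = 74.10 sin 49.8° = 56.60 m/s.
x = vₓ t ⇒ t = 2430/47.83 = 50.81 s.
Vertical velocity there: v_y = v_y0 − g t = 56.60 − 1.62 × 50.81 = −25.71 m/s.
Speed: √(vₓ² + v_y²) = √(47.83² + 25.71²) = 54.30 m/s.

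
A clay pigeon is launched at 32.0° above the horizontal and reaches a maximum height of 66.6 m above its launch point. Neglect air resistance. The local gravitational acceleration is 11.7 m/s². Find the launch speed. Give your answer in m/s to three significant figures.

74.5 m/s

At the peak v_y = 0, so v_y0 = √(2gH) = √(2 × 11.7 × 66.6) = 39.48 m/s.
v_y0 = v₀ sin θ ⇒ v₀ = 39.48 / sin 32.0° = 74.50 m/s.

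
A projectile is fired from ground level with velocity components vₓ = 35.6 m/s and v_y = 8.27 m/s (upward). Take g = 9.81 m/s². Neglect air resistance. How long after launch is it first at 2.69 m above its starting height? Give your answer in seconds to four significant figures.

Height y(t) = 8.270 t − 4.905 t² = 2.69 gives 4.905 t² − 8.270 t + 2.69 = 0.
t = [8.270 ± √(8.270² − 2·9.81·2.69)] / 9.81 = (8.270 ± 3.952) / 9.81, so t = 0.4402 s or t = 1.246 s.
The first (ascending) time is 0.4402 s.

0.4402 s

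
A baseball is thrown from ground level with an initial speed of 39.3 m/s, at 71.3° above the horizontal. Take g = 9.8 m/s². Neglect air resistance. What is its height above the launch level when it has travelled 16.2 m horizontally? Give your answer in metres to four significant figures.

39.76 m

vₓ = 39.30 cos 71.3° = 12.60 m/s; v_y0 = 39.30 sin 71.3° = 37.23 m/s.
At x = 16.2 m, t = x/vₓ = 16.2/12.60 = 1.286 s.
Height: y = v_y0 t − ½ g t² = 37.23 × 1.286 − 4.900 × 1.286² = 47.86 − 8.100 = 39.76 m.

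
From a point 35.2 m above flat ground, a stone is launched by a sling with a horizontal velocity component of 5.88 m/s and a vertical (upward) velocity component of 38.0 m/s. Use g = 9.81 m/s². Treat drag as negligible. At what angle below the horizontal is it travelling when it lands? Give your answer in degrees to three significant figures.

Vertical motion (up positive, ground at y = 0): 4.905 t² − (38.00) t − 35.2 = 0, so t = (38.00 + √(38.00² + 2·9.81·35.2)) / 9.81 = (38.00 + 46.20) / 9.81 = 8.583 s.
At impact: v_y = v_y0 − g t = −46.20 m/s; vₓ = 5.880 m/s.
Angle below horizontal: arctan(|v_y|/vₓ) = arctan(46.20/5.880) = 82.75°.

82.7°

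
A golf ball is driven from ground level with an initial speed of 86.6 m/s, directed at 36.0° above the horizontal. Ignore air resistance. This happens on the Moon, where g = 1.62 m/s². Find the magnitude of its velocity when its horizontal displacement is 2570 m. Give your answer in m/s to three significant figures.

Components: vₓ = 86.60 cos 36.0° = 70.06 m/s, v_y0 = 86.60 sin 36.0° = 50.90 m/s.
At x = 2570 m, t = x/vₓ = 2570/70.06 = 36.68 s.
Vertical velocity there: v_y = v_y0 − g t = 50.90 − 1.62 × 36.68 = −8.523 m/s.
Speed: √(vₓ² + v_y²) = √(70.06² + 8.523²) = 70.58 m/s.

70.6 m/s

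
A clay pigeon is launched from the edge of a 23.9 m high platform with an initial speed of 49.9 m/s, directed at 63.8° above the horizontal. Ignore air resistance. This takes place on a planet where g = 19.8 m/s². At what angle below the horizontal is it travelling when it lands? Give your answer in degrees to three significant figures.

67.9°

Resolve: vₓ = 49.90 cos 63.8° = 22.03 m/s and v_y0 = 49.90 sin 63.8° = 44.77 m/s.
Vertical motion (up positive, ground at y = 0): 9.900 t² − (44.77) t − 23.9 = 0, so t = (44.77 + √(44.77² + 2·19.8·23.9)) / 19.8 = (44.77 + 54.32) / 19.8 = 5.005 s.
At impact: v_y = v_y0 − g t = −54.32 m/s; vₓ = 22.03 m/s.
Angle below horizontal: arctan(|v_y|/vₓ) = arctan(54.32/22.03) = 67.92°.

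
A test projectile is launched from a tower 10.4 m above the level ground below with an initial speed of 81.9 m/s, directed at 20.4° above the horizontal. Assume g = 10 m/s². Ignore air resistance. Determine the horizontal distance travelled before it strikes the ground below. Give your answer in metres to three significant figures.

465 m

vₓ = 81.90 cos 20.4° = 76.76 m/s; v_y0 = 81.90 sin 20.4° = 28.55 m/s.
Vertical motion (up positive, ground at y = 0): 5.000 t² − (28.55) t − 10.4 = 0, so t = (28.55 + √(28.55² + 2·10.0·10.4)) / 10.0 = (28.55 + 31.98) / 10.0 = 6.053 s.
Horizontal distance: R = vₓ t = 76.76 × 6.053 = 464.7 m.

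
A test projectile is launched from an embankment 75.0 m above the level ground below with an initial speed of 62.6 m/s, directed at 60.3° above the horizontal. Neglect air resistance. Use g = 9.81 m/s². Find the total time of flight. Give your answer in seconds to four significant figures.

Components: vₓ = 62.60 cos 60.3° = 31.02 m/s, v_y0 = 62.60 sin 60.3° = 54.38 m/s.
The projectile lands when y = 75.0 + (54.38) t − ½·9.81·t² = 0. Positive root: t = (54.38 + √(54.38² + 2·9.81·75.0)) / 9.81 = (54.38 + 66.55) / 9.81 = 12.33 s.

12.33 s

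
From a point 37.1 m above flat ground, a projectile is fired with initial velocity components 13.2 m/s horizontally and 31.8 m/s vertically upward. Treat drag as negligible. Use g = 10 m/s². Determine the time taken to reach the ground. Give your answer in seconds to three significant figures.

7.37 s

With up positive and y = 0 at the ground: y(t) = 37.1 + (31.80) t − 5.000 t². Setting y = 0 and taking the positive root: t = [31.80 + √(31.80² + 2·10.0·37.1)] / 10.0 = (31.80 + 41.87) / 10.0 = 7.367 s.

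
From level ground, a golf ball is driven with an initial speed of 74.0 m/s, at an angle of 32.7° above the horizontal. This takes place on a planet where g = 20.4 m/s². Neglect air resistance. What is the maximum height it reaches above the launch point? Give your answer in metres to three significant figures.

Components: vₓ = 74.00 cos 32.7° = 62.27 m/s, v_y0 = 74.00 sin 32.7° = 39.98 m/s.
At the apex v_y = 0, so H = v_y0²/(2g) = 39.98²/40.80 = 39.17 m.

39.2 m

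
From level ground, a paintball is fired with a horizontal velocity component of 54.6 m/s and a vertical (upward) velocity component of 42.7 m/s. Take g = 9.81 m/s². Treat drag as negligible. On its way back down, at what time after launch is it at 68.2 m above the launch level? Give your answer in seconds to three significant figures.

Require v_y0 t − ½ g t² = 68.2, i.e. 4.905 t² − 42.70 t + 68.2 = 0.
t = [42.70 ± √(42.70² − 2·9.81·68.2)] / 9.81 = (42.70 ± 22.03) / 9.81, so t = 2.107 s or t = 6.598 s.
The descending-branch root is 6.598 s.

6.60 s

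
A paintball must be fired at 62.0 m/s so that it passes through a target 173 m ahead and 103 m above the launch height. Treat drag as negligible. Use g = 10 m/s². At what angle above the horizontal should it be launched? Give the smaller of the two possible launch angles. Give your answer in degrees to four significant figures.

47.35°

Trajectory: y = x tanθ − g x² (1 + tan²θ)/(2v₀²). With x = 173, y = 103, v₀ = 62.0, g = 10.0:
38.93 tan²θ − 173 tanθ + (141.9) = 0.
tanθ = [173 ± √(173² − 4 × 38.93 × (141.9))] / (2 × 38.93) = (173 ± 88.48) / 77.86, giving tanθ = 1.086 or 3.358.
θ = 47.35° or 73.42°; the smaller is 47.35°.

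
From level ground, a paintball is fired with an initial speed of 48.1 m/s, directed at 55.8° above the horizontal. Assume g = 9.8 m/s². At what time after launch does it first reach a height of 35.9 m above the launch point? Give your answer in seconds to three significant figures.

Horizontal component vₓ = 48.10 cos 55.8° = 27.04 m/s; vertical v_y0 = 48.10 sin 55.8° = 39.78 m/s.
Require v_y0 t − ½ g t² = 35.9, i.e. 4.900 t² − 39.78 t + 35.9 = 0.
Quadratic formula: t = (39.78 ± √879.01) / 9.80 = (39.78 ± 29.65) / 9.80 → t = 1.034 s or 7.085 s.
The first (ascending) time is 1.034 s.

1.03 s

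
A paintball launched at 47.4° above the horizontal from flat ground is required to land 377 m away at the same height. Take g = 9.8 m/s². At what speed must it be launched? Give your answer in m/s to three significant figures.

Level-ground range: R = v₀² sin(2θ)/g, so v₀ = √(gR / sin 2θ).
v₀ = √(9.80 × 377 / sin 94.80°) = √(3695 / 0.9965) = √3707.6 = 60.89 m/s.

60.9 m/s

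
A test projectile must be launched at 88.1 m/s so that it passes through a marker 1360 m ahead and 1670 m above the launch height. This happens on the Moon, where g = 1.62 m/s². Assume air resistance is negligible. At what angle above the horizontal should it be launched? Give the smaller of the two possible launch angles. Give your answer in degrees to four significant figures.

Trajectory: y = x tanθ − g x² (1 + tan²θ)/(2v₀²). With x = 1360, y = 1670, v₀ = 88.1, g = 1.62:
193.0 tan²θ − 1360 tanθ + (1863) = 0.
tanθ = [1360 ± √(1360² − 4 × 193.0 × (1863))] / (2 × 193.0) = (1360 ± 641.2) / 386.0, giving tanθ = 1.862 or 5.184.
θ = 61.76° or 79.08°; the smaller is 61.76°.

61.76°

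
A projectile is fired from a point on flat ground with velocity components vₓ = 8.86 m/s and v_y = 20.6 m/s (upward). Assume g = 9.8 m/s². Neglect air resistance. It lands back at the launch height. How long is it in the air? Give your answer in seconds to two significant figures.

It returns to y = 0 when t = 2 v_y0 / g = 2(20.60)/9.80 = 4.204 s.

4.2 s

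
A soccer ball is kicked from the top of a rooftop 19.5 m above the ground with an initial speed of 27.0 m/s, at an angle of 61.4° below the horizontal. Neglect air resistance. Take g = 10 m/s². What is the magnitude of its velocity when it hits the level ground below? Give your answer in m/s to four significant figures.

Resolve: vₓ = 27.00 cos 61.4° = 12.92 m/s and v_y0 = −23.71 m/s (downward).
With up positive and y = 0 at the ground: y(t) = 19.5 + (−23.71) t − 5.000 t². Setting y = 0 and taking the positive root: t = [−23.71 + √(23.71² + 2·10.0·19.5)] / 10.0 = (−23.71 + 30.85) / 10.0 = 0.7148 s.
Vertical velocity at impact: v_y = v_y0 − g t = −23.71 − 10.0 × 0.7148 = −30.85 m/s.
Speed: |v| = √(vₓ² + v_y²) = √(12.92² + 30.85²) = 33.45 m/s.

33.45 m/s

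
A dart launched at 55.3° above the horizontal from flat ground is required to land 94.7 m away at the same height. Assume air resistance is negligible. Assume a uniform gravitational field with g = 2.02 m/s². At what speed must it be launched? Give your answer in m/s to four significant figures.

From R = (v₀² / g) sin 2θ: v₀ = √(gR / sin 2θ).
v₀ = √(2.02 × 94.7 / sin 110.6°) = √(191.3 / 0.9361) = √204.36 = 14.30 m/s.

14.30 m/s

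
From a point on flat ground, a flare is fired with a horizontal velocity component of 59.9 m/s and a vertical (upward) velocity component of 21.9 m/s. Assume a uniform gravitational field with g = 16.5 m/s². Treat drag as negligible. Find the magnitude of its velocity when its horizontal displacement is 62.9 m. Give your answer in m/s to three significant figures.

60.1 m/s

Time to reach x = 62.9 m: t = x/vₓ = 62.9/59.90 = 1.050 s.
Vertical velocity there: v_y = v_y0 − g t = 21.90 − 16.5 × 1.050 = 4.574 m/s.
Speed: √(vₓ² + v_y²) = √(59.90² + 4.574²) = 60.07 m/s.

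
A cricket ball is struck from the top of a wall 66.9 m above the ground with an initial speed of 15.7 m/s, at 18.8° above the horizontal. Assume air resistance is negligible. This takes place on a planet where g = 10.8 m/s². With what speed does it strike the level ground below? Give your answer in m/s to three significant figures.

41.1 m/s

Components: vₓ = 15.70 cos 18.8° = 14.86 m/s, v_y0 = 15.70 sin 18.8° = 5.060 m/s.
With up positive and y = 0 at the ground: y(t) = 66.9 + (5.060) t − 5.400 t². Setting y = 0 and taking the positive root: t = [5.060 + √(5.060² + 2·10.8·66.9)] / 10.8 = (5.060 + 38.35) / 10.8 = 4.019 s.
Vertical velocity at impact: v_y = v_y0 − g t = 5.060 − 10.8 × 4.019 = −38.35 m/s.
Speed: |v| = √(vₓ² + v_y²) = √(14.86² + 38.35²) = 41.13 m/s.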